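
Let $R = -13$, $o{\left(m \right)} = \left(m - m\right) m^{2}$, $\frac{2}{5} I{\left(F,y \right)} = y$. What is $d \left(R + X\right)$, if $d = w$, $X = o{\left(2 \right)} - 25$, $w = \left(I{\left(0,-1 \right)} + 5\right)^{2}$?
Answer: $- \frac{475}{2} \approx -237.5$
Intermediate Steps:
$I{\left(F,y \right)} = \frac{5 y}{2}$
$w = \frac{25}{4}$ ($w = \left(\frac{5}{2} \left(-1\right) + 5\right)^{2} = \left(- \frac{5}{2} + 5\right)^{2} = \left(\frac{5}{2}\right)^{2} = \frac{25}{4} \approx 6.25$)
$o{\left(m \right)} = 0$ ($o{\left(m \right)} = 0 m^{2} = 0$)
$X = -25$ ($X = 0 - 25 = -25$)
$d = \frac{25}{4} \approx 6.25$
$d \left(R + X\right) = \frac{25 \left(-13 - 25\right)}{4} = \frac{25}{4} \left(-38\right) = - \frac{475}{2}$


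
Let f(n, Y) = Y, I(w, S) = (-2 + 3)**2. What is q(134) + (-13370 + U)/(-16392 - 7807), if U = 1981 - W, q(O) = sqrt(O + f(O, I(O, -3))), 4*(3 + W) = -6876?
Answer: 1381/3457 + 3*sqrt(15) ≈ 12.018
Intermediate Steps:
I(w, S) = 1 (I(w, S) = 1**2 = 1)
W = -1722 (W = -3 + (1/4)*(-6876) = -3 - 1719 = -1722)
q(O) = sqrt(1 + O) (q(O) = sqrt(O + 1) = sqrt(1 + O))
U = 3703 (U = 1981 - 1*(-1722) = 1981 + 1722 = 3703)
q(134) + (-13370 + U)/(-16392 - 7807) = sqrt(1 + 134) + (-13370 + 3703)/(-16392 - 7807) = sqrt(135) - 9667/(-24199) = 3*sqrt(15) - 9667*(-1/24199) = 3*sqrt(15) + 1381/3457 = 1381/3457 + 3*sqrt(15)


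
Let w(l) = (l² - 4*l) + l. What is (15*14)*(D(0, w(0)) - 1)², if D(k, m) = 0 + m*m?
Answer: 210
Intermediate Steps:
w(l) = l² - 3*l
D(k, m) = m² (D(k, m) = 0 + m² = m²)
(15*14)*(D(0, w(0)) - 1)² = (15*14)*((0*(-3 + 0))² - 1)² = 210*((0*(-3))² - 1)² = 210*(0² - 1)² = 210*(0 - 1)² = 210*(-1)² = 210*1 = 210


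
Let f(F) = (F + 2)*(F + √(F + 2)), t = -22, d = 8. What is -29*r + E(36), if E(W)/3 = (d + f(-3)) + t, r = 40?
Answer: -1193 - 3*I ≈ -1193.0 - 3.0*I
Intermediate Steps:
f(F) = (2 + F)*(F + √(2 + F))
E(W) = -33 - 3*I (E(W) = 3*((8 + ((-3)² + 2*(-3) + 2*√(2 - 3) - 3*√(2 - 3))) - 22) = 3*((8 + (9 - 6 + 2*√(-1) - 3*I)) - 22) = 3*((8 + (9 - 6 + 2*I - 3*I)) - 22) = 3*((8 + (3 - I)) - 22) = 3*((11 - I) - 22) = 3*(-11 - I) = -33 - 3*I)
-29*r + E(36) = -29*40 + (-33 - 3*I) = -1160 + (-33 - 3*I) = -1193 - 3*I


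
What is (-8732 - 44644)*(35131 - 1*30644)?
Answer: -239498112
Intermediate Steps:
(-8732 - 44644)*(35131 - 1*30644) = -53376*(35131 - 30644) = -53376*4487 = -239498112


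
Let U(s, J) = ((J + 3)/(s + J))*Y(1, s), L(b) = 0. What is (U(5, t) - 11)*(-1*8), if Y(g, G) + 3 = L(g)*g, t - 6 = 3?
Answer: 760/7 ≈ 108.57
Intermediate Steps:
t = 9 (t = 6 + 3 = 9)
Y(g, G) = -3 (Y(g, G) = -3 + 0*g = -3 + 0 = -3)
U(s, J) = -3*(3 + J)/(J + s) (U(s, J) = ((J + 3)/(s + J))*(-3) = ((3 + J)/(J + s))*(-3) = -3*(3 + J)/(J + s))
(U(5, t) - 11)*(-1*8) = (3*(-3 - 1*9)/(9 + 5) - 11)*(-1*8) = (3*(-3 - 9)/14 - 11)*(-8) = (3*(1/14)*(-12) - 11)*(-8) = (-18/7 - 11)*(-8) = -95/7*(-8) = 760/7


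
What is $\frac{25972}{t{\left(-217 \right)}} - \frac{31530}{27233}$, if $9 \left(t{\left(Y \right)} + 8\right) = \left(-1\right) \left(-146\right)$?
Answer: $\frac{3181663032}{1007621} \approx 3157.6$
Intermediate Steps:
$t{\left(Y \right)} = \frac{74}{9}$ ($t{\left(Y \right)} = -8 + \frac{\left(-1\right) \left(-146\right)}{9} = -8 + \frac{1}{9} \cdot 146 = -8 + \frac{146}{9} = \frac{74}{9}$)
$\frac{25972}{t{\left(-217 \right)}} - \frac{31530}{27233} = \frac{25972}{\frac{74}{9}} - \frac{31530}{27233} = 25972 \cdot \frac{9}{74} - \frac{31530}{27233} = \frac{116874}{37} - \frac{31530}{27233} = \frac{3181663032}{1007621}$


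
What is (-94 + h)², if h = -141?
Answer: 55225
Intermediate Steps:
(-94 + h)² = (-94 - 141)² = (-235)² = 55225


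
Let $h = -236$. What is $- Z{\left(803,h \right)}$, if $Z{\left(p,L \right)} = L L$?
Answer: $-55696$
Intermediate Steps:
$Z{\left(p,L \right)} = L^{2}$
$- Z{\left(803,h \right)} = - \left(-236\right)^{2} = \left(-1\right) 55696 = -55696$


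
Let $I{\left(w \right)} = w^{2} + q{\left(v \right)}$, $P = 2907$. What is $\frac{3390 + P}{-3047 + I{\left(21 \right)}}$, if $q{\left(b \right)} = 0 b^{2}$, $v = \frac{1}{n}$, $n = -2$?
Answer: $- \frac{6297}{2606} \approx -2.4163$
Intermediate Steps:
$v = - \frac{1}{2}$ ($v = \frac{1}{-2} = - \frac{1}{2} \approx -0.5$)
$q{\left(b \right)} = 0$
$I{\left(w \right)} = w^{2}$ ($I{\left(w \right)} = w^{2} + 0 = w^{2}$)
$\frac{3390 + P}{-3047 + I{\left(21 \right)}} = \frac{3390 + 2907}{-3047 + 21^{2}} = \frac{6297}{-3047 + 441} = \frac{6297}{-2606} = 6297 \left(- \frac{1}{2606}\right) = - \frac{6297}{2606}$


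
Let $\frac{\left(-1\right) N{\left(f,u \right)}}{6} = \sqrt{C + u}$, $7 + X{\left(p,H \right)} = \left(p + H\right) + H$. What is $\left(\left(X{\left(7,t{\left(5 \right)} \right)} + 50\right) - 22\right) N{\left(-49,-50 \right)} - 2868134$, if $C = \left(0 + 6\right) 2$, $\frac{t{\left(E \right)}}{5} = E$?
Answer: $-2868134 - 468 i \sqrt{38} \approx -2.8681 \cdot 10^{6} - 2884.9 i$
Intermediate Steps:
$t{\left(E \right)} = 5 E$
$X{\left(p,H \right)} = -7 + p + 2 H$ ($X{\left(p,H \right)} = -7 + \left(\left(p + H\right) + H\right) = -7 + \left(\left(H + p\right) + H\right) = -7 + \left(p + 2 H\right) = -7 + p + 2 H$)
$C = 12$ ($C = 6 \cdot 2 = 12$)
$N{\left(f,u \right)} = - 6 \sqrt{12 + u}$
$\left(\left(X{\left(7,t{\left(5 \right)} \right)} + 50\right) - 22\right) N{\left(-49,-50 \right)} - 2868134 = \left(\left(\left(-7 + 7 + 2 \cdot 5 \cdot 5\right) + 50\right) - 22\right) \left(- 6 \sqrt{12 - 50}\right) - 2868134 = \left(\left(\left(-7 + 7 + 2 \cdot 25\right) + 50\right) - 22\right) \left(- 6 \sqrt{-38}\right) - 2868134 = \left(\left(\left(-7 + 7 + 50\right) + 50\right) - 22\right) \left(- 6 i \sqrt{38}\right) - 2868134 = \left(\left(50 + 50\right) - 22\right) \left(- 6 i \sqrt{38}\right) - 2868134 = \left(100 - 22\right) \left(- 6 i \sqrt{38}\right) - 2868134 = 78 \left(- 6 i \sqrt{38}\right) - 2868134 = - 468 i \sqrt{38} - 2868134 = -2868134 - 468 i \sqrt{38}$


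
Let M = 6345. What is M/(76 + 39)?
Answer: 1269/23 ≈ 55.174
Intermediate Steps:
M/(76 + 39) = 6345/(76 + 39) = 6345/115 = (1/115)*6345 = 1269/23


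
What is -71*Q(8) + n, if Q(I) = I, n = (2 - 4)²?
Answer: -564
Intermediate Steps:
n = 4 (n = (-2)² = 4)
-71*Q(8) + n = -71*8 + 4 = -568 + 4 = -564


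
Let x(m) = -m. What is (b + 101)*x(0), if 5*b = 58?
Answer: 0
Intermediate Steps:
b = 58/5 (b = (⅕)*58 = 58/5 ≈ 11.600)
(b + 101)*x(0) = (58/5 + 101)*(-1*0) = (563/5)*0 = 0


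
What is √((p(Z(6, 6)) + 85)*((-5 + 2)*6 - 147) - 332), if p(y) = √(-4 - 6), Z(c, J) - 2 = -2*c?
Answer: √(-14357 - 165*I*√10) ≈ 2.177 - 119.84*I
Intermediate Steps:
Z(c, J) = 2 - 2*c
p(y) = I*√10 (p(y) = √(-10) = I*√10)
√((p(Z(6, 6)) + 85)*((-5 + 2)*6 - 147) - 332) = √((I*√10 + 85)*((-5 + 2)*6 - 147) - 332) = √((85 + I*√10)*(-3*6 - 147) - 332) = √((85 + I*√10)*(-18 - 147) - 332) = √((85 + I*√10)*(-165) - 332) = √((-14025 - 165*I*√10) - 332) = √(-14357 - 165*I*√10)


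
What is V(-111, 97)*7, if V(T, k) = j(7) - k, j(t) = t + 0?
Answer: -630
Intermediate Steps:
j(t) = t
V(T, k) = 7 - k
V(-111, 97)*7 = (7 - 1*97)*7 = (7 - 97)*7 = -90*7 = -630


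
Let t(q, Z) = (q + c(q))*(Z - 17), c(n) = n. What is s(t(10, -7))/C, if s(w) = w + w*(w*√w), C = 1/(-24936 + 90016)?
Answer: -31238400 + 59977728000*I*√30 ≈ -3.1238e+7 + 3.2851e+11*I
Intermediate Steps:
C = 1/65080 ≈ 1.5366e-5
t(q, Z) = 2*q*(-17 + Z) (t(q, Z) = (q + q)*(Z - 17) = (2*q)*(-17 + Z) = 2*q*(-17 + Z))
s(w) = w + w^(5/2) (s(w) = w + w*w^(3/2) = w + w^(5/2))
s(t(10, -7))/C = (2*10*(-17 - 7) + (2*10*(-17 - 7))^(5/2))/(1/65080) = (2*10*(-24) + (2*10*(-24))^(5/2))*65080 = (-480 + (-480)^(5/2))*65080 = (-480 + 921600*I*√30)*65080 = -31238400 + 59977728000*I*√30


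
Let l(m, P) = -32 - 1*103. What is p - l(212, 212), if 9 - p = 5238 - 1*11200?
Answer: 6106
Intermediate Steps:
p = 5971 (p = 9 - (5238 - 1*11200) = 9 - (5238 - 11200) = 9 - 1*(-5962) = 9 + 5962 = 5971)
l(m, P) = -135 (l(m, P) = -32 - 103 = -135)
p - l(212, 212) = 5971 - 1*(-135) = 5971 + 135 = 6106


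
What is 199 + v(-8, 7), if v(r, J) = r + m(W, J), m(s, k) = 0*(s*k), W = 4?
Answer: 191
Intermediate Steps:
m(s, k) = 0 (m(s, k) = 0*(k*s) = 0)
v(r, J) = r (v(r, J) = r + 0 = r)
199 + v(-8, 7) = 199 - 8 = 191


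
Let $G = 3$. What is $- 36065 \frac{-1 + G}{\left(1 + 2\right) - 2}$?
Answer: $-72130$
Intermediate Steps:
$- 36065 \frac{-1 + G}{\left(1 + 2\right) - 2} = - 36065 \frac{-1 + 3}{\left(1 + 2\right) - 2} = - 36065 \frac{2}{3 - 2} = - 36065 \cdot \frac{2}{1} = - 36065 \cdot 2 \cdot 1 = \left(-36065\right) 2 = -72130$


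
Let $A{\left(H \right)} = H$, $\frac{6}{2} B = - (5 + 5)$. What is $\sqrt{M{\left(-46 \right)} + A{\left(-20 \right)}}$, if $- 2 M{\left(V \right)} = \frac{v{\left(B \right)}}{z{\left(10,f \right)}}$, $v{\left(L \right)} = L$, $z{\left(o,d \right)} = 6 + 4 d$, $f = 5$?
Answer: $\frac{i \sqrt{121290}}{78} \approx 4.465 i$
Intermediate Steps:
$B = - \frac{10}{3}$ ($B = \frac{\left(-1\right) \left(5 + 5\right)}{3} = \frac{\left(-1\right) 10}{3} = \frac{1}{3} \left(-10\right) = - \frac{10}{3} \approx -3.3333$)
$M{\left(V \right)} = \frac{5}{78}$ ($M{\left(V \right)} = - \frac{\left(- \frac{10}{3}\right) \frac{1}{6 + 4 \cdot 5}}{2} = - \frac{\left(- \frac{10}{3}\right) \frac{1}{6 + 20}}{2} = - \frac{\left(- \frac{10}{3}\right) \frac{1}{26}}{2} = \left(- \frac{1}{2}\right) \left(- \frac{5}{39}\right) = \frac{5}{78}$)
$\sqrt{M{\left(-46 \right)} + A{\left(-20 \right)}} = \sqrt{\frac{5}{78} - 20} = \sqrt{- \frac{1555}{78}} = \frac{i \sqrt{121290}}{78}$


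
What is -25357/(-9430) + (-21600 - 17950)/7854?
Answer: -12414473/5290230 ≈ -2.3467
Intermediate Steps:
-25357/(-9430) + (-21600 - 17950)/7854 = -25357*(-1/9430) - 39550*1/7854 = 25357/9430 - 2825/561 = -12414473/5290230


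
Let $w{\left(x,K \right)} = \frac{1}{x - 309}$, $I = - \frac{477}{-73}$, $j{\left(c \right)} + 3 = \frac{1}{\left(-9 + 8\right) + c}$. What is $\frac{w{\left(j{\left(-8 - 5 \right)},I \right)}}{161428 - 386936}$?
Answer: $\frac{7}{492622226} \approx 1.421 \cdot 10^{-8}$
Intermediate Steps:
$j{\left(c \right)} = -3 + \frac{1}{-1 + c}$ ($j{\left(c \right)} = -3 + \frac{1}{\left(-9 + 8\right) + c} = -3 + \frac{1}{-1 + c}$)
$I = \frac{477}{73}$ ($I = \left(-477\right) \left(- \frac{1}{73}\right) = \frac{477}{73} \approx 6.5342$)
$w{\left(x,K \right)} = \frac{1}{-309 + x}$
$\frac{w{\left(j{\left(-8 - 5 \right)},I \right)}}{161428 - 386936} = \frac{1}{\left(-309 + \frac{4 - 3 \left(-8 - 5\right)}{-1 - 13}\right) \left(161428 - 386936\right)} = \frac{1}{\left(-309 + \frac{4 - -39}{-1 - 13}\right) \left(161428 - 386936\right)} = \frac{1}{\left(-309 + \frac{4 + 39}{-14}\right) \left(-225508\right)} = \frac{1}{-309 - \frac{43}{14}} \left(- \frac{1}{225508}\right) = \frac{1}{- \frac{4369}{14}} \left(- \frac{1}{225508}\right) = \left(- \frac{14}{4369}\right) \left(- \frac{1}{225508}\right) = \frac{7}{492622226}$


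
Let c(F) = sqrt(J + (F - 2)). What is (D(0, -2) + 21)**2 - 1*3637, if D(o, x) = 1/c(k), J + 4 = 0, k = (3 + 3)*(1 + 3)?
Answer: -57527/18 + 7*sqrt(2) ≈ -3186.0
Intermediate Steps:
k = 24 (k = 6*4 = 24)
J = -4 (J = -4 + 0 = -4)
c(F) = sqrt(-6 + F) (c(F) = sqrt(-4 + (F - 2)) = sqrt(-4 + (-2 + F)) = sqrt(-6 + F))
D(o, x) = sqrt(2)/6 (D(o, x) = 1/(sqrt(-6 + 24)) = 1/(sqrt(18)) = 1/(3*sqrt(2)) = sqrt(2)/6)
(D(0, -2) + 21)**2 - 1*3637 = (sqrt(2)/6 + 21)**2 - 1*3637 = (21 + sqrt(2)/6)**2 - 3637 = -3637 + (21 + sqrt(2)/6)**2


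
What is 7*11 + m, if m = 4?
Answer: 81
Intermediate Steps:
7*11 + m = 7*11 + 4 = 77 + 4 = 81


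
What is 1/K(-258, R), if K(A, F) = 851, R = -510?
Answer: 1/851 ≈ 0.0011751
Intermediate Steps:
1/K(-258, R) = 1/851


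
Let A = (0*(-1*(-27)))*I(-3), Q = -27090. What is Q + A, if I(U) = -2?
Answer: -27090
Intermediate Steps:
A = 0 (A = (0*(-1*(-27)))*(-2) = (0*27)*(-2) = 0*(-2) = 0)
Q + A = -27090 + 0 = -27090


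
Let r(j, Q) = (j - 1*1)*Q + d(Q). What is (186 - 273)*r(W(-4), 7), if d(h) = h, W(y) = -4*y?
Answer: -9744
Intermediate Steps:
r(j, Q) = Q + Q*(-1 + j) (r(j, Q) = (j - 1*1)*Q + Q = (j - 1)*Q + Q = (-1 + j)*Q + Q = Q*(-1 + j) + Q = Q + Q*(-1 + j))
(186 - 273)*r(W(-4), 7) = (186 - 273)*(7*(-4*(-4))) = -609*16 = -87*112 = -9744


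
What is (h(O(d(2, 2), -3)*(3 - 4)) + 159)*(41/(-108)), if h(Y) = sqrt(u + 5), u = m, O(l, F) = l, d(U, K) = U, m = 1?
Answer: -2173/36 - 41*sqrt(6)/108 ≈ -61.291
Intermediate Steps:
u = 1
h(Y) = sqrt(6) (h(Y) = sqrt(1 + 5) = sqrt(6))
(h(O(d(2, 2), -3)*(3 - 4)) + 159)*(41/(-108)) = (sqrt(6) + 159)*(41/(-108)) = (159 + sqrt(6))*(41*(-1/108)) = (159 + sqrt(6))*(-41/108) = -2173/36 - 41*sqrt(6)/108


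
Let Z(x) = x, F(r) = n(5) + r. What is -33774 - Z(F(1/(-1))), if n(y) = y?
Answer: -33778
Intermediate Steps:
F(r) = 5 + r
-33774 - Z(F(1/(-1))) = -33774 - (5 + 1/(-1)) = -33774 - (5 - 1) = -33774 - 1*4 = -33774 - 4 = -33778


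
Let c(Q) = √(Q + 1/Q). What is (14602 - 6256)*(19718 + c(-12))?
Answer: 164566428 + 1391*I*√435 ≈ 1.6457e+8 + 29012.0*I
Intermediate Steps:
(14602 - 6256)*(19718 + c(-12)) = (14602 - 6256)*(19718 + √(-12 + 1/(-12))) = 8346*(19718 + √(-12 - 1/12)) = 8346*(19718 + √(-145/12)) = 8346*(19718 + I*√435/6) = 164566428 + 1391*I*√435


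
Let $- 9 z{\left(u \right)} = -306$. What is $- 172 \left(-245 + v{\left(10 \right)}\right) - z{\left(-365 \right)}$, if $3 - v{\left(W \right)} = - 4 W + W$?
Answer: $36430$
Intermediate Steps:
$v{\left(W \right)} = 3 + 3 W$ ($v{\left(W \right)} = 3 - \left(- 4 W + W\right) = 3 - - 3 W = 3 + 3 W$)
$z{\left(u \right)} = 34$ ($z{\left(u \right)} = \left(- \frac{1}{9}\right) \left(-306\right) = 34$)
$- 172 \left(-245 + v{\left(10 \right)}\right) - z{\left(-365 \right)} = - 172 \left(-245 + \left(3 + 3 \cdot 10\right)\right) - 34 = - 172 \left(-245 + \left(3 + 30\right)\right) - 34 = - 172 \left(-245 + 33\right) - 34 = \left(-172\right) \left(-212\right) - 34 = 36464 - 34 = 36430$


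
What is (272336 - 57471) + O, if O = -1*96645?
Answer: 118220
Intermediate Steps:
O = -96645
(272336 - 57471) + O = (272336 - 57471) - 96645 = 214865 - 96645 = 118220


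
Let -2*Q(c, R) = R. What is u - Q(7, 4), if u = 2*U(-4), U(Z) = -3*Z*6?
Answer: 146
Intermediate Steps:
U(Z) = -18*Z
Q(c, R) = -R/2
u = 144 (u = 2*(-18*(-4)) = 2*72 = 144)
u - Q(7, 4) = 144 - (-1)*4/2 = 144 - 1*(-2) = 144 + 2 = 146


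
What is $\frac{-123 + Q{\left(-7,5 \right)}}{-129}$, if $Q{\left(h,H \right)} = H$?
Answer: $\frac{118}{129} \approx 0.91473$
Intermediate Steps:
$\frac{-123 + Q{\left(-7,5 \right)}}{-129} = \frac{-123 + 5}{-129} = \left(- \frac{1}{129}\right) \left(-118\right) = \frac{118}{129}$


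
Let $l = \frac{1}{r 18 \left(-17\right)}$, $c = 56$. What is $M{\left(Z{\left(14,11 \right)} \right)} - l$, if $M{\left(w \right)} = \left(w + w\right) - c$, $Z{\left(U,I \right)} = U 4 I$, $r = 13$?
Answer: $\frac{4678129}{3978} \approx 1176.0$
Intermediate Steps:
$Z{\left(U,I \right)} = 4 I U$ ($Z{\left(U,I \right)} = 4 U I = 4 I U$)
$l = - \frac{1}{3978}$ ($l = \frac{1}{13 \cdot 18 \left(-17\right)} = \frac{1}{234 \left(-17\right)} = \frac{1}{-3978} = - \frac{1}{3978} \approx -0.00025138$)
$M{\left(w \right)} = -56 + 2 w$ ($M{\left(w \right)} = \left(w + w\right) - 56 = 2 w - 56 = -56 + 2 w$)
$M{\left(Z{\left(14,11 \right)} \right)} - l = \left(-56 + 2 \cdot 4 \cdot 11 \cdot 14\right) - - \frac{1}{3978} = \left(-56 + 2 \cdot 616\right) + \frac{1}{3978} = \left(-56 + 1232\right) + \frac{1}{3978} = 1176 + \frac{1}{3978} = \frac{4678129}{3978}$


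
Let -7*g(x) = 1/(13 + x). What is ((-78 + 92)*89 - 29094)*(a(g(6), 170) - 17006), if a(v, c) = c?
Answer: 468848928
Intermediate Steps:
g(x) = -1/(7*(13 + x))
((-78 + 92)*89 - 29094)*(a(g(6), 170) - 17006) = ((-78 + 92)*89 - 29094)*(170 - 17006) = (14*89 - 29094)*(-16836) = (1246 - 29094)*(-16836) = -27848*(-16836) = 468848928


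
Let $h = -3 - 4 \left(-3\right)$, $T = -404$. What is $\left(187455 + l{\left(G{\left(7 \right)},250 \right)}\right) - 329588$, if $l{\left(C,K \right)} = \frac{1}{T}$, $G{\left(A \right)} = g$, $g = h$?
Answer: $- \frac{57421733}{404} \approx -1.4213 \cdot 10^{5}$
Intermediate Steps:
$h = 9$ ($h = -3 - -12 = -3 + 12 = 9$)
$g = 9$
$G{\left(A \right)} = 9$
$l{\left(C,K \right)} = - \frac{1}{404}$ ($l{\left(C,K \right)} = \frac{1}{-404} = - \frac{1}{404}$)
$\left(187455 + l{\left(G{\left(7 \right)},250 \right)}\right) - 329588 = \left(187455 - \frac{1}{404}\right) - 329588 = \frac{75731819}{404} - 329588 = - \frac{57421733}{404}$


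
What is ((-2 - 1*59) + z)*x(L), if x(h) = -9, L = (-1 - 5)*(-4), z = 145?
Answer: -756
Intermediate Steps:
L = 24 (L = -6*(-4) = 24)
((-2 - 1*59) + z)*x(L) = ((-2 - 1*59) + 145)*(-9) = ((-2 - 59) + 145)*(-9) = (-61 + 145)*(-9) = 84*(-9) = -756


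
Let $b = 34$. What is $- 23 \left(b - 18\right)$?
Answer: $-368$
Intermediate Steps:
$- 23 \left(b - 18\right) = - 23 \left(34 - 18\right) = \left(-23\right) 16 = -368$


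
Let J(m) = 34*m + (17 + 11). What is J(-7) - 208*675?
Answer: -140610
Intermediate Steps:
J(m) = 28 + 34*m (J(m) = 34*m + 28 = 28 + 34*m)
J(-7) - 208*675 = (28 + 34*(-7)) - 208*675 = (28 - 238) - 140400 = -210 - 140400 = -140610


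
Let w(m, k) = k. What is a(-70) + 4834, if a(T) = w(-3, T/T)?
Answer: 4835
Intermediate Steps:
a(T) = 1 (a(T) = T/T = 1)
a(-70) + 4834 = 1 + 4834 = 4835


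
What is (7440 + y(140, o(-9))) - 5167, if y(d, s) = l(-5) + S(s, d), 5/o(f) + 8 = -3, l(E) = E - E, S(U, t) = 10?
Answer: 2283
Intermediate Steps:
l(E) = 0
o(f) = -5/11 (o(f) = 5/(-8 - 3) = 5/(-11) = 5*(-1/11) = -5/11)
y(d, s) = 10 (y(d, s) = 0 + 10 = 10)
(7440 + y(140, o(-9))) - 5167 = (7440 + 10) - 5167 = 7450 - 5167 = 2283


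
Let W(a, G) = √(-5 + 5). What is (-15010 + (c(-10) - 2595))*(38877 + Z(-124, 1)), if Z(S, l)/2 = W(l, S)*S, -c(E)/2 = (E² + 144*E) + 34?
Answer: -582882861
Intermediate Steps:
W(a, G) = 0 (W(a, G) = √0 = 0)
c(E) = -68 - 288*E - 2*E² (c(E) = -2*((E² + 144*E) + 34) = -2*(34 + E² + 144*E) = -68 - 288*E - 2*E²)
Z(S, l) = 0 (Z(S, l) = 2*(0*S) = 2*0 = 0)
(-15010 + (c(-10) - 2595))*(38877 + Z(-124, 1)) = (-15010 + ((-68 - 288*(-10) - 2*(-10)²) - 2595))*(38877 + 0) = (-15010 + ((-68 + 2880 - 2*100) - 2595))*38877 = (-15010 + ((-68 + 2880 - 200) - 2595))*38877 = (-15010 + (2612 - 2595))*38877 = (-15010 + 17)*38877 = -14993*38877 = -582882861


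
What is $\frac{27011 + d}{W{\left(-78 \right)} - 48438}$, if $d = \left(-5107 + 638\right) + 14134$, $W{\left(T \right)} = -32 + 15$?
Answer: $- \frac{36676}{48455} \approx -0.75691$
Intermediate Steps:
$W{\left(T \right)} = -17$
$d = 9665$ ($d = -4469 + 14134 = 9665$)
$\frac{27011 + d}{W{\left(-78 \right)} - 48438} = \frac{27011 + 9665}{-17 - 48438} = \frac{36676}{-48455} = 36676 \left(- \frac{1}{48455}\right) = - \frac{36676}{48455}$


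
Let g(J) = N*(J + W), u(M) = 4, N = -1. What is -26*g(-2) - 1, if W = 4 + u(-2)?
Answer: 155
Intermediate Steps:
W = 8 (W = 4 + 4 = 8)
g(J) = -8 - J (g(J) = -(J + 8) = -(8 + J) = -8 - J)
-26*g(-2) - 1 = -26*(-8 - 1*(-2)) - 1 = -26*(-8 + 2) - 1 = -26*(-6) - 1 = 156 - 1 = 155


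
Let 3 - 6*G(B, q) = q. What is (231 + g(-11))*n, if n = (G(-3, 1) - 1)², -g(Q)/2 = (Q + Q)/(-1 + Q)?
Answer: 2728/27 ≈ 101.04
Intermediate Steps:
g(Q) = -4*Q/(-1 + Q) (g(Q) = -2*(Q + Q)/(-1 + Q) = -2*2*Q/(-1 + Q) = -4*Q/(-1 + Q))
G(B, q) = ½ - q/6
n = 4/9 (n = ((½ - ⅙*1) - 1)² = ((½ - ⅙) - 1)² = (⅓ - 1)² = (-⅔)² = 4/9 ≈ 0.44444)
(231 + g(-11))*n = (231 - 4*(-11)/(-1 - 11))*(4/9) = (231 - 4*(-11)/(-12))*(4/9) = (231 - 4*(-11)*(-1/12))*(4/9) = (231 - 11/3)*(4/9) = (682/3)*(4/9) = 2728/27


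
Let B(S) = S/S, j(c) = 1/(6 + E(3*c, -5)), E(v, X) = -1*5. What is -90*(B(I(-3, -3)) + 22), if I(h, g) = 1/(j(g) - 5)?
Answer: -2070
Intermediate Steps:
E(v, X) = -5
j(c) = 1 (j(c) = 1/(6 - 5) = 1/1 = 1)
I(h, g) = -1/4 (I(h, g) = 1/(1 - 5) = 1/(-4) = -1/4)
B(S) = 1
-90*(B(I(-3, -3)) + 22) = -90*(1 + 22) = -90*23 = -2070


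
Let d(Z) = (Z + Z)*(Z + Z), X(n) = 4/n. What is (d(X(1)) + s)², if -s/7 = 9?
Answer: 1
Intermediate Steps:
d(Z) = 4*Z² (d(Z) = (2*Z)*(2*Z) = 4*Z²)
s = -63 (s = -7*9 = -63)
(d(X(1)) + s)² = (4*(4/1)² - 63)² = (4*(4*1)² - 63)² = (4*4² - 63)² = (4*16 - 63)² = (64 - 63)² = 1² = 1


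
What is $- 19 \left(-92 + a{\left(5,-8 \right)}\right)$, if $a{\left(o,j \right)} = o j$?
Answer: $2508$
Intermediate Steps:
$a{\left(o,j \right)} = j o$
$- 19 \left(-92 + a{\left(5,-8 \right)}\right) = - 19 \left(-92 - 40\right) = \left(-19\right) \left(-132\right) = 2508$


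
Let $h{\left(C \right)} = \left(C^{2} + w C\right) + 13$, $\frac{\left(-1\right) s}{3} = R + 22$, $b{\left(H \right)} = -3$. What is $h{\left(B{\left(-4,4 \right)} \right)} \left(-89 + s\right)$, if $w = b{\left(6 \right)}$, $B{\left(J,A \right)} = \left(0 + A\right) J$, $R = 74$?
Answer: $-119509$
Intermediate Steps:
$B{\left(J,A \right)} = A J$
$w = -3$
$s = -288$ ($s = - 3 \left(74 + 22\right) = \left(-3\right) 96 = -288$)
$h{\left(C \right)} = 13 + C^{2} - 3 C$ ($h{\left(C \right)} = \left(C^{2} - 3 C\right) + 13 = 13 + C^{2} - 3 C$)
$h{\left(B{\left(-4,4 \right)} \right)} \left(-89 + s\right) = \left(13 + \left(4 \left(-4\right)\right)^{2} - 3 \cdot 4 \left(-4\right)\right) \left(-89 - 288\right) = \left(13 + \left(-16\right)^{2} - -48\right) \left(-377\right) = \left(13 + 256 + 48\right) \left(-377\right) = 317 \left(-377\right) = -119509$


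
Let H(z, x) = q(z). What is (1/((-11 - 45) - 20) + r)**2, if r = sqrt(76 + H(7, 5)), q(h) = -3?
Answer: 421649/5776 - sqrt(73)/38 ≈ 72.775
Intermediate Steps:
H(z, x) = -3
r = sqrt(73) (r = sqrt(76 - 3) = sqrt(73) ≈ 8.5440)
(1/((-11 - 45) - 20) + r)**2 = (1/((-11 - 45) - 20) + sqrt(73))**2 = (1/(-56 - 20) + sqrt(73))**2 = (1/(-76) + sqrt(73))**2 = (-1/76 + sqrt(73))**2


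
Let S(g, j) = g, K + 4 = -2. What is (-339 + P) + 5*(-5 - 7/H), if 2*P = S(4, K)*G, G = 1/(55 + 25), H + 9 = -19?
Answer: -14509/40 ≈ -362.73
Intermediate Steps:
H = -28 (H = -9 - 19 = -28)
K = -6 (K = -4 - 2 = -6)
G = 1/80 ≈ 0.012500
P = 1/40 (P = (4*(1/80))/2 = (½)*(1/20) = 1/40 ≈ 0.025000)
(-339 + P) + 5*(-5 - 7/H) = (-339 + 1/40) + 5*(-5 - 7/(-28)) = -13559/40 + 5*(-5 - 7*(-1/28)) = -13559/40 + 5*(-5 + ¼) = -13559/40 + 5*(-19/4) = -13559/40 - 95/4 = -14509/40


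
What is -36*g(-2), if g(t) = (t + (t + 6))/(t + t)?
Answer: 18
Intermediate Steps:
g(t) = (6 + 2*t)/(2*t) (g(t) = (t + (6 + t))/((2*t)) = (6 + 2*t)*(1/(2*t)) = (6 + 2*t)/(2*t))
-36*g(-2) = -36*(3 - 2)/(-2) = -(-18) = -36*(-1/2) = 18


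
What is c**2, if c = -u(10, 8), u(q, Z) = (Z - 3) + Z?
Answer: 169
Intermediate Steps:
u(q, Z) = -3 + 2*Z (u(q, Z) = (-3 + Z) + Z = -3 + 2*Z)
c = -13 (c = -(-3 + 2*8) = -(-3 + 16) = -1*13 = -13)
c**2 = (-13)**2 = 169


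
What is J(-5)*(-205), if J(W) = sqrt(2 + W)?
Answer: -205*I*sqrt(3) ≈ -355.07*I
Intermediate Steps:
J(-5)*(-205) = sqrt(2 - 5)*(-205) = sqrt(-3)*(-205) = (I*sqrt(3))*(-205) = -205*I*sqrt(3)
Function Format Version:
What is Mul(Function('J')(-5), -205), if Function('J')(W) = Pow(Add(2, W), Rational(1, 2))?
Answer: Mul(-205, I, Pow(3, Rational(1, 2))) ≈ Mul(-355.07, I)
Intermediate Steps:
Mul(Function('J')(-5), -205) = Mul(Pow(Add(2, -5), Rational(1, 2)), -205) = Mul(Pow(-3, Rational(1, 2)), -205) = Mul(Mul(I, Pow(3, Rational(1, 2))), -205) = Mul(-205, I, Pow(3, Rational(1, 2)))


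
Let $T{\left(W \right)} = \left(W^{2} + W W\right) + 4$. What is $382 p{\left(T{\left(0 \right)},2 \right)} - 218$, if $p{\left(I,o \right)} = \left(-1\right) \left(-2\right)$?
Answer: $546$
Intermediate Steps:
$T{\left(W \right)} = 4 + 2 W^{2}$ ($T{\left(W \right)} = \left(W^{2} + W^{2}\right) + 4 = 2 W^{2} + 4 = 4 + 2 W^{2}$)
$p{\left(I,o \right)} = 2$
$382 p{\left(T{\left(0 \right)},2 \right)} - 218 = 382 \cdot 2 - 218 = 764 - 218 = 546$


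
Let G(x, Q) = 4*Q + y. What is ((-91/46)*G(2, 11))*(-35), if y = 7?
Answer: 162435/46 ≈ 3531.2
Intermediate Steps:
G(x, Q) = 7 + 4*Q (G(x, Q) = 4*Q + 7 = 7 + 4*Q)
((-91/46)*G(2, 11))*(-35) = ((-91/46)*(7 + 4*11))*(-35) = ((-91*1/46)*(7 + 44))*(-35) = -91/46*51*(-35) = -4641/46*(-35) = 162435/46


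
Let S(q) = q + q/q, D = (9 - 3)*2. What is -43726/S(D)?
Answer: -43726/13 ≈ -3363.5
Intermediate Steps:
D = 12 (D = 6*2 = 12)
S(q) = 1 + q (S(q) = q + 1 = 1 + q)
-43726/S(D) = -43726/(1 + 12) = -43726/13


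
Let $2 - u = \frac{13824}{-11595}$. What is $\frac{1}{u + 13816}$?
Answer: $\frac{3865}{53411178} \approx 7.2363 \cdot 10^{-5}$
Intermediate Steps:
$u = \frac{12338}{3865}$ ($u = 2 - \frac{13824}{-11595} = 2 - 13824 \left(- \frac{1}{11595}\right) = 2 - - \frac{4608}{3865} = 2 + \frac{4608}{3865} = \frac{12338}{3865} \approx 3.1922$)
$\frac{1}{u + 13816} = \frac{1}{\frac{12338}{3865} + 13816} = \frac{1}{\frac{53411178}{3865}} = \frac{3865}{53411178}$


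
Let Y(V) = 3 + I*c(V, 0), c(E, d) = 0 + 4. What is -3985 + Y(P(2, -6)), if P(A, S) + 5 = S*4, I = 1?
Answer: -3978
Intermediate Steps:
P(A, S) = -5 + 4*S (P(A, S) = -5 + S*4 = -5 + 4*S)
c(E, d) = 4
Y(V) = 7 (Y(V) = 3 + 1*4 = 3 + 4 = 7)
-3985 + Y(P(2, -6)) = -3985 + 7 = -3978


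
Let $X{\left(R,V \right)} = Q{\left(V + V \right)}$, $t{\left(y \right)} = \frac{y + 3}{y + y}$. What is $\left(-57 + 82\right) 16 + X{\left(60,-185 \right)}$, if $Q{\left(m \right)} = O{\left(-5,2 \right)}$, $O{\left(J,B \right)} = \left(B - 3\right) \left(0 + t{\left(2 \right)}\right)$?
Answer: $\frac{1595}{4} \approx 398.75$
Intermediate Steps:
$t{\left(y \right)} = \frac{3 + y}{2 y}$
$O{\left(J,B \right)} = - \frac{15}{4} + \frac{5 B}{4}$ ($O{\left(J,B \right)} = \left(B - 3\right) \left(0 + \frac{3 + 2}{2 \cdot 2}\right) = \left(-3 + B\right) \left(0 + \frac{1}{2} \cdot \frac{1}{2} \cdot 5\right) = \left(-3 + B\right) \left(0 + \frac{5}{4}\right) = \left(-3 + B\right) \frac{5}{4} = - \frac{15}{4} + \frac{5 B}{4}$)
$Q{\left(m \right)} = - \frac{5}{4}$ ($Q{\left(m \right)} = - \frac{15}{4} + \frac{5}{4} \cdot 2 = - \frac{15}{4} + \frac{5}{2} = - \frac{5}{4}$)
$X{\left(R,V \right)} = - \frac{5}{4}$
$\left(-57 + 82\right) 16 + X{\left(60,-185 \right)} = \left(-57 + 82\right) 16 - \frac{5}{4} = 25 \cdot 16 - \frac{5}{4} = 400 - \frac{5}{4} = \frac{1595}{4}$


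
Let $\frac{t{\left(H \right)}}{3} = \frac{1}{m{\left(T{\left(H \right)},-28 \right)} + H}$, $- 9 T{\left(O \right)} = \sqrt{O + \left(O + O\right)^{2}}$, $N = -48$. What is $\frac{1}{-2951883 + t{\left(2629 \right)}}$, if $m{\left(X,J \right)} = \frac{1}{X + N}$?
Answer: $- \frac{186767052577518828883}{551314487250560723863337709} - \frac{3 \sqrt{27649193}}{183771495750186907954445903} \approx -3.3877 \cdot 10^{-7}$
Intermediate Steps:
$T{\left(O \right)} = - \frac{\sqrt{O + 4 O^{2}}}{9}$ ($T{\left(O \right)} = - \frac{\sqrt{O + \left(O + O\right)^{2}}}{9} = - \frac{\sqrt{O + \left(2 O\right)^{2}}}{9} = - \frac{\sqrt{O + 4 O^{2}}}{9}$)
$m{\left(X,J \right)} = \frac{1}{-48 + X}$ ($m{\left(X,J \right)} = \frac{1}{X - 48} = \frac{1}{-48 + X}$)
$t{\left(H \right)} = \frac{3}{H + \frac{1}{-48 - \frac{\sqrt{H \left(1 + 4 H\right)}}{9}}}$ ($t{\left(H \right)} = \frac{3}{\frac{1}{-48 - \frac{\sqrt{H \left(1 + 4 H\right)}}{9}} + H} = \frac{3}{H + \frac{1}{-48 - \frac{\sqrt{H \left(1 + 4 H\right)}}{9}}}$)
$\frac{1}{-2951883 + t{\left(2629 \right)}} = \frac{1}{-2951883 + \frac{3 \left(432 + \sqrt{2629 \left(1 + 4 \cdot 2629\right)}\right)}{-9 + 2629 \left(432 + \sqrt{2629 \left(1 + 4 \cdot 2629\right)}\right)}} = \frac{1}{-2951883 + \frac{3 \left(432 + \sqrt{2629 \left(1 + 10516\right)}\right)}{-9 + 2629 \left(432 + \sqrt{2629 \left(1 + 10516\right)}\right)}} = \frac{1}{-2951883 + \frac{3 \left(432 + \sqrt{2629 \cdot 10517}\right)}{-9 + 2629 \left(432 + \sqrt{2629 \cdot 10517}\right)}} = \frac{1}{-2951883 + \frac{3 \left(432 + \sqrt{27649193}\right)}{-9 + 2629 \left(432 + \sqrt{27649193}\right)}} = \frac{1}{-2951883 + \frac{3 \left(432 + \sqrt{27649193}\right)}{-9 + \left(1135728 + 2629 \sqrt{27649193}\right)}} = \frac{1}{-2951883 + \frac{3 \left(432 + \sqrt{27649193}\right)}{1135719 + 2629 \sqrt{27649193}}}$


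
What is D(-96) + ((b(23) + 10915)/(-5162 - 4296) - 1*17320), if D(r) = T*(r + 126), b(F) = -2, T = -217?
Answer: -225395053/9458 ≈ -23831.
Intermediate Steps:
D(r) = -27342 - 217*r (D(r) = -217*(r + 126) = -217*(126 + r) = -27342 - 217*r)
D(-96) + ((b(23) + 10915)/(-5162 - 4296) - 1*17320) = (-27342 - 217*(-96)) + ((-2 + 10915)/(-5162 - 4296) - 1*17320) = (-27342 + 20832) + (10913/(-9458) - 17320) = -6510 + (10913*(-1/9458) - 17320) = -6510 + (-10913/9458 - 17320) = -6510 - 163823473/9458 = -225395053/9458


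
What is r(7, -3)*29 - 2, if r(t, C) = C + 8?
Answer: 143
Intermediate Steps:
r(t, C) = 8 + C
r(7, -3)*29 - 2 = (8 - 3)*29 - 2 = 5*29 - 2 = 145 - 2 = 143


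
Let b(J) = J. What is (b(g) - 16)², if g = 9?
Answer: 49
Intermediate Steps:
(b(g) - 16)² = (9 - 16)² = (-7)² = 49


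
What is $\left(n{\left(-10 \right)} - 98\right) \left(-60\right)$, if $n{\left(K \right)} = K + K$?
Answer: $7080$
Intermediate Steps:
$n{\left(K \right)} = 2 K$
$\left(n{\left(-10 \right)} - 98\right) \left(-60\right) = \left(2 \left(-10\right) - 98\right) \left(-60\right) = \left(-20 - 98\right) \left(-60\right) = \left(-118\right) \left(-60\right) = 7080$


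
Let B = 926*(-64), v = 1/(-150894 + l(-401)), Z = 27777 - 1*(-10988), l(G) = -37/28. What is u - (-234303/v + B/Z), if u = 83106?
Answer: -38375179737450943/1085420 ≈ -3.5355e+10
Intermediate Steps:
l(G) = -37/28 (l(G) = -37*1/28 = -37/28)
Z = 38765 (Z = 27777 + 10988 = 38765)
v = -28/4225069 (v = 1/(-150894 - 37/28) = 1/(-4225069/28) = -28/4225069 ≈ -6.6271e-6)
B = -59264
u - (-234303/v + B/Z) = 83106 - (-234303/(-28/4225069) - 59264/38765) = 83106 - (-234303*(-4225069/28) - 59264*1/38765) = 83106 - (989946341907/28 - 59264/38765) = 83106 - 1*38375269942365463/1085420 = 83106 - 38375269942365463/1085420 = -38375179737450943/1085420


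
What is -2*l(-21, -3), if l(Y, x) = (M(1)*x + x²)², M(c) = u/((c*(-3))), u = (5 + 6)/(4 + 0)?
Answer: -2209/8 ≈ -276.13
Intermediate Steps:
u = 11/4 ≈ 2.7500
M(c) = -11/(12*c) (M(c) = 11/(4*((c*(-3)))) = 11/(4*((-3*c))) = 11*(-1/(3*c))/4 = -11/(12*c))
l(Y, x) = (x² - 11*x/12)² (l(Y, x) = ((-11/12/1)*x + x²)² = ((-11/12*1)*x + x²)² = (-11*x/12 + x²)² = (x² - 11*x/12)²)
-2*l(-21, -3) = -(-3)²*(-11 + 12*(-3))²/72 = -9*(-11 - 36)²/72 = -9*(-47)²/72 = -9*2209/72 = -2*2209/16 = -2209/8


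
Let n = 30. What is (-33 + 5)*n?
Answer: -840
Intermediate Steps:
(-33 + 5)*n = (-33 + 5)*30 = -28*30 = -840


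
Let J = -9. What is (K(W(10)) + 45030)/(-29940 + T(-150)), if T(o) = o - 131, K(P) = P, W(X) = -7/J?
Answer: -405277/271989 ≈ -1.4900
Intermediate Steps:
W(X) = 7/9 (W(X) = -7/(-9) = -7*(-⅑) = 7/9)
T(o) = -131 + o
(K(W(10)) + 45030)/(-29940 + T(-150)) = (7/9 + 45030)/(-29940 + (-131 - 150)) = 405277/(9*(-29940 - 281)) = (405277/9)/(-30221) = (405277/9)*(-1/30221) = -405277/271989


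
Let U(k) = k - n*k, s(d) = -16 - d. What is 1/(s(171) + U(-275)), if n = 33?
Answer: 1/8613 ≈ 0.00011610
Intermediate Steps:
U(k) = -32*k (U(k) = k - 33*k = -32*k)
1/(s(171) + U(-275)) = 1/((-16 - 1*171) - 32*(-275)) = 1/((-16 - 171) + 8800) = 1/(-187 + 8800) = 1/8613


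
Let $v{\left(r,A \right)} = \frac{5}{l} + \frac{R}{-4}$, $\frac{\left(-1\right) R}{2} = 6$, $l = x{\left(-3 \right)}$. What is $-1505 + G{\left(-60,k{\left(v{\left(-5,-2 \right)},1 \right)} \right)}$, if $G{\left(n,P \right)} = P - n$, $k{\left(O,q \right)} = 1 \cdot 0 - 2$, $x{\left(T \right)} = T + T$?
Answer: $-1447$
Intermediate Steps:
$x{\left(T \right)} = 2 T$
$l = -6$ ($l = 2 \left(-3\right) = -6$)
$R = -12$ ($R = \left(-2\right) 6 = -12$)
$v{\left(r,A \right)} = \frac{13}{6}$ ($v{\left(r,A \right)} = \frac{5}{-6} - \frac{12}{-4} = 5 \left(- \frac{1}{6}\right) - -3 = - \frac{5}{6} + 3 = \frac{13}{6}$)
$k{\left(O,q \right)} = -2$ ($k{\left(O,q \right)} = 0 - 2 = -2$)
$-1505 + G{\left(-60,k{\left(v{\left(-5,-2 \right)},1 \right)} \right)} = -1505 - -58 = -1505 + \left(-2 + 60\right) = -1505 + 58 = -1447$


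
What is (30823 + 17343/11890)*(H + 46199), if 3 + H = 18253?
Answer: 576115604757/290 ≈ 1.9866e+9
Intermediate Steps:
H = 18250 (H = -3 + 18253 = 18250)
(30823 + 17343/11890)*(H + 46199) = (30823 + 17343/11890)*(18250 + 46199) = (30823 + 17343*(1/11890))*64449 = (30823 + 423/290)*64449 = (8939093/290)*64449 = 576115604757/290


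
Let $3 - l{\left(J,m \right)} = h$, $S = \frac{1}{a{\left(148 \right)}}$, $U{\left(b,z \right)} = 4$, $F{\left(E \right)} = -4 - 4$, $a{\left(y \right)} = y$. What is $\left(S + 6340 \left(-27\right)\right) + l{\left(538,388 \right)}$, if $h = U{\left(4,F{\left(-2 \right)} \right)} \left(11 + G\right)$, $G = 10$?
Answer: $- \frac{25346627}{148} \approx -1.7126 \cdot 10^{5}$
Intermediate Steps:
$F{\left(E \right)} = -8$ ($F{\left(E \right)} = -4 - 4 = -8$)
$S = \frac{1}{148} \approx 0.0067568$
$h = 84$ ($h = 4 \left(11 + 10\right) = 4 \cdot 21 = 84$)
$l{\left(J,m \right)} = -81$ ($l{\left(J,m \right)} = 3 - 84 = -81$)
$\left(S + 6340 \left(-27\right)\right) + l{\left(538,388 \right)} = \left(\frac{1}{148} + 6340 \left(-27\right)\right) - 81 = \left(\frac{1}{148} - 171180\right) - 81 = - \frac{25334639}{148} - 81 = - \frac{25346627}{148}$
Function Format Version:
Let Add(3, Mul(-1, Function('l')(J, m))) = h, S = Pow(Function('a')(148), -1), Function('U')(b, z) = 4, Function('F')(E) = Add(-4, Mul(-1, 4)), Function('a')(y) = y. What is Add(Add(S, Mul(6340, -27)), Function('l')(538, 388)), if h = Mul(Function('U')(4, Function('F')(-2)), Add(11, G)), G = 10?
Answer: Rational(-25346627, 148) ≈ -1.7126e+5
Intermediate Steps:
Function('F')(E) = -8 (Function('F')(E) = Add(-4, -4) = -8)
S = Rational(1, 148) (S = Pow(148, -1) = Rational(1, 148) ≈ 0.0067568)
h = 84 (h = Mul(4, Add(11, 10)) = Mul(4, 21) = 84)
Function('l')(J, m) = -81 (Function('l')(J, m) = Add(3, Mul(-1, 84)) = Add(3, -84) = -81)
Add(Add(S, Mul(6340, -27)), Function('l')(538, 388)) = Add(Add(Rational(1, 148), Mul(6340, -27)), -81) = Add(Add(Rational(1, 148), -171180), -81) = Add(Rational(-25334639, 148), -81) = Rational(-25346627, 148)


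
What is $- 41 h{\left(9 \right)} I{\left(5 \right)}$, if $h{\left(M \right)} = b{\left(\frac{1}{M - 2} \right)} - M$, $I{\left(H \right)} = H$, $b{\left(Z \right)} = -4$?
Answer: $2665$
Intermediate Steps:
$h{\left(M \right)} = -4 - M$
$- 41 h{\left(9 \right)} I{\left(5 \right)} = - 41 \left(-4 - 9\right) 5 = \left(-41\right) \left(-13\right) 5 = 533 \cdot 5 = 2665$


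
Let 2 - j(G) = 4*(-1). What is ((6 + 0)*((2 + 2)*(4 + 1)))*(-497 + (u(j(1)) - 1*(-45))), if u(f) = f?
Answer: -53520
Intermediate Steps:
j(G) = 6 (j(G) = 2 - 4*(-1) = 2 - 1*(-4) = 2 + 4 = 6)
((6 + 0)*((2 + 2)*(4 + 1)))*(-497 + (u(j(1)) - 1*(-45))) = ((6 + 0)*((2 + 2)*(4 + 1)))*(-497 + (6 - 1*(-45))) = (6*(4*5))*(-497 + (6 + 45)) = (6*20)*(-497 + 51) = 120*(-446) = -53520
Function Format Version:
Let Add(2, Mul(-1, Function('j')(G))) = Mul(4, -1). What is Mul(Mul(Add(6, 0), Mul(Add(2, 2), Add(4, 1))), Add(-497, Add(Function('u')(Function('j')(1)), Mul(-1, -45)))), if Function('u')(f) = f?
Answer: -53520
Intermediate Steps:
Function('j')(G) = 6 (Function('j')(G) = Add(2, Mul(-1, Mul(4, -1))) = Add(2, Mul(-1, -4)) = Add(2, 4) = 6)
Mul(Mul(Add(6, 0), Mul(Add(2, 2), Add(4, 1))), Add(-497, Add(Function('u')(Function('j')(1)), Mul(-1, -45)))) = Mul(Mul(Add(6, 0), Mul(Add(2, 2), Add(4, 1))), Add(-497, Add(6, Mul(-1, -45)))) = Mul(Mul(6, Mul(4, 5)), Add(-497, Add(6, 45))) = Mul(Mul(6, 20), Add(-497, 51)) = Mul(120, -446) = -53520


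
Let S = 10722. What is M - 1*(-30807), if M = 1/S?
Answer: 330312655/10722 ≈ 30807.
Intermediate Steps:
M = 1/10722 ≈ 9.3266e-5
M - 1*(-30807) = 1/10722 - 1*(-30807) = 1/10722 + 30807 = 330312655/10722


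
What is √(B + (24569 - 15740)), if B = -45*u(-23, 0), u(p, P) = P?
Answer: 9*√109 ≈ 93.963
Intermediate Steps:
B = 0 (B = -45*0 = 0)
√(B + (24569 - 15740)) = √(0 + (24569 - 15740)) = √(0 + 8829) = √8829 = 9*√109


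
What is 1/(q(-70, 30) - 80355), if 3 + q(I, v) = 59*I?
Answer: -1/84488 ≈ -1.1836e-5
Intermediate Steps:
q(I, v) = -3 + 59*I
1/(q(-70, 30) - 80355) = 1/((-3 + 59*(-70)) - 80355) = 1/((-3 - 4130) - 80355) = 1/(-4133 - 80355) = 1/(-84488) = -1/84488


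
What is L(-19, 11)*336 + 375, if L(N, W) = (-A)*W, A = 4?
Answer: -14409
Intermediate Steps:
L(N, W) = -4*W (L(N, W) = (-1*4)*W = -4*W)
L(-19, 11)*336 + 375 = -4*11*336 + 375 = -44*336 + 375 = -14784 + 375 = -14409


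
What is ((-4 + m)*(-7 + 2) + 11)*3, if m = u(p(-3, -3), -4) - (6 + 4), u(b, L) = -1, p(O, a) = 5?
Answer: 258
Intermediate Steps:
m = -11 (m = -1 - (6 + 4) = -1 - 1*10 = -1 - 10 = -11)
((-4 + m)*(-7 + 2) + 11)*3 = ((-4 - 11)*(-7 + 2) + 11)*3 = (-15*(-5) + 11)*3 = (75 + 11)*3 = 86*3 = 258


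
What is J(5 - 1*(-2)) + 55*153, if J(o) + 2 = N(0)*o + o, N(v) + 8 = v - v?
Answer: 8364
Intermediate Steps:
N(v) = -8 (N(v) = -8 + (v - v) = -8 + 0 = -8)
J(o) = -2 - 7*o (J(o) = -2 + (-8*o + o) = -2 - 7*o)
J(5 - 1*(-2)) + 55*153 = (-2 - 7*(5 - 1*(-2))) + 55*153 = (-2 - 7*(5 + 2)) + 8415 = (-2 - 7*7) + 8415 = (-2 - 49) + 8415 = -51 + 8415 = 8364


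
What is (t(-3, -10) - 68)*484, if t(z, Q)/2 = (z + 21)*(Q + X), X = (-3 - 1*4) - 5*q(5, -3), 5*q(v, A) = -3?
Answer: -276848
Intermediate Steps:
q(v, A) = -⅗ (q(v, A) = (⅕)*(-3) = -⅗)
X = -4 (X = (-3 - 1*4) - 5*(-⅗) = (-3 - 4) + 3 = -7 + 3 = -4)
t(z, Q) = 2*(-4 + Q)*(21 + z) (t(z, Q) = 2*((z + 21)*(Q - 4)) = 2*((21 + z)*(-4 + Q)) = 2*((-4 + Q)*(21 + z)) = 2*(-4 + Q)*(21 + z))
(t(-3, -10) - 68)*484 = ((-168 - 8*(-3) + 42*(-10) + 2*(-10)*(-3)) - 68)*484 = ((-168 + 24 - 420 + 60) - 68)*484 = (-504 - 68)*484 = -572*484 = -276848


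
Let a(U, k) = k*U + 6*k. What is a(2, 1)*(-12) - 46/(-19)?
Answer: -1778/19 ≈ -93.579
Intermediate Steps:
a(U, k) = 6*k + U*k (a(U, k) = U*k + 6*k = 6*k + U*k)
a(2, 1)*(-12) - 46/(-19) = (1*(6 + 2))*(-12) - 46/(-19) = (1*8)*(-12) - 46*(-1/19) = 8*(-12) + 46/19 = -96 + 46/19 = -1778/19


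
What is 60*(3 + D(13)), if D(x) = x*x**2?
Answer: 132000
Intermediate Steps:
D(x) = x**3
60*(3 + D(13)) = 60*(3 + 13**3) = 60*(3 + 2197) = 60*2200 = 132000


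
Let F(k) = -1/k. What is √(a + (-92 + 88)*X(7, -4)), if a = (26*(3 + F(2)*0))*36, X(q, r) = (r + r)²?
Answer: 2*√638 ≈ 50.517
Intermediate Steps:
X(q, r) = 4*r² (X(q, r) = (2*r)² = 4*r²)
a = 2808 (a = (26*(3 - 1/2*0))*36 = (26*(3 - 1*½*0))*36 = (26*(3 - ½*0))*36 = (26*(3 + 0))*36 = (26*3)*36 = 78*36 = 2808)
√(a + (-92 + 88)*X(7, -4)) = √(2808 + (-92 + 88)*(4*(-4)²)) = √(2808 - 16*16) = √(2808 - 4*64) = √(2808 - 256) = √2552 = 2*√638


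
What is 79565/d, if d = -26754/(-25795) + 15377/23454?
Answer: 6876643024350/146305433 ≈ 47002.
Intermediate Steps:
d = 146305433/86427990 (d = -26754*(-1/25795) + 15377*(1/23454) = 3822/3685 + 15377/23454 = 146305433/86427990 ≈ 1.6928)
79565/d = 79565/(146305433/86427990) = 79565*(86427990/146305433) = 6876643024350/146305433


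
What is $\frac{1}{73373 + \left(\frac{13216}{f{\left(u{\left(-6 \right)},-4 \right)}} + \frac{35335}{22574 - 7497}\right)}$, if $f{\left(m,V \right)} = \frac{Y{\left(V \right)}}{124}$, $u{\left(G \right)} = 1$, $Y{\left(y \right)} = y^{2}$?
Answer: $\frac{15077}{2650526704} \approx 5.6883 \cdot 10^{-6}$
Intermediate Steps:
$f{\left(m,V \right)} = \frac{V^{2}}{124}$
$\frac{1}{73373 + \left(\frac{13216}{f{\left(u{\left(-6 \right)},-4 \right)}} + \frac{35335}{22574 - 7497}\right)} = \frac{1}{73373 + \left(\frac{13216}{\frac{1}{124} \left(-4\right)^{2}} + \frac{35335}{22574 - 7497}\right)} = \frac{1}{73373 + \left(\frac{13216}{\frac{1}{124} \cdot 16} + \frac{35335}{15077}\right)} = \frac{1}{73373 + \left(\frac{13216}{\frac{4}{31}} + 35335 \cdot \frac{1}{15077}\right)} = \frac{1}{73373 + \left(13216 \cdot \frac{31}{4} + \frac{35335}{15077}\right)} = \frac{1}{73373 + \left(102424 + \frac{35335}{15077}\right)} = \frac{1}{73373 + \frac{1544281983}{15077}} = \frac{1}{\frac{2650526704}{15077}} = \frac{15077}{2650526704}$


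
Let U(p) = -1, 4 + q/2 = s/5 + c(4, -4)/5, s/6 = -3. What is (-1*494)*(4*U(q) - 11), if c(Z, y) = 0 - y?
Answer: 7410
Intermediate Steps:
c(Z, y) = -y
s = -18 (s = 6*(-3) = -18)
q = -68/5 (q = -8 + 2*(-18/5 - 1*(-4)/5) = -8 + 2*(-18*1/5 + 4*(1/5)) = -8 + 2*(-18/5 + 4/5) = -8 + 2*(-14/5) = -8 - 28/5 = -68/5 ≈ -13.600)
(-1*494)*(4*U(q) - 11) = (-1*494)*(4*(-1) - 11) = -494*(-4 - 11) = -494*(-15) = 7410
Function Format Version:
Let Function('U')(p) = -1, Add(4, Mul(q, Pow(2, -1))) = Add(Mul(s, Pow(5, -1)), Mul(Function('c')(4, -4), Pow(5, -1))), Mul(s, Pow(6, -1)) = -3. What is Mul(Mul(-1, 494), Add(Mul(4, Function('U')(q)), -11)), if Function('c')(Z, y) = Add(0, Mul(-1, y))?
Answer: 7410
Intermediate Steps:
Function('c')(Z, y) = Mul(-1, y)
s = -18 (s = Mul(6, -3) = -18)
q = Rational(-68, 5) (q = Add(-8, Mul(2, Add(Mul(-18, Pow(5, -1)), Mul(Mul(-1, -4), Pow(5, -1))))) = Add(-8, Mul(2, Add(Mul(-18, Rational(1, 5)), Mul(4, Rational(1, 5))))) = Add(-8, Mul(2, Add(Rational(-18, 5), Rational(4, 5)))) = Add(-8, Mul(2, Rational(-14, 5))) = Add(-8, Rational(-28, 5)) = Rational(-68, 5) ≈ -13.600)
Mul(Mul(-1, 494), Add(Mul(4, Function('U')(q)), -11)) = Mul(Mul(-1, 494), Add(Mul(4, -1), -11)) = Mul(-494, Add(-4, -11)) = Mul(-494, -15) = 7410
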